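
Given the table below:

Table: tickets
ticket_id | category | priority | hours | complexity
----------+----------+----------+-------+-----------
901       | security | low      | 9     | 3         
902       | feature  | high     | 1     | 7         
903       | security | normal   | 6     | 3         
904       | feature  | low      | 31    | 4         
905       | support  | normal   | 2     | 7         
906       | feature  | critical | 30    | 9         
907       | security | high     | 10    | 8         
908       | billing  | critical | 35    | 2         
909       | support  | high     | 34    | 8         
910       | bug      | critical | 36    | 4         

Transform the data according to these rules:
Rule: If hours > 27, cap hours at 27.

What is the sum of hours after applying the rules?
163

Step 1: 5 records have hours > 27
Step 2: These records originally summed to 166
Step 3: After capping: 5 × 27 = 135
Step 4: Unaffected records sum: 28
Step 5: Final sum = 135 + 28 = 163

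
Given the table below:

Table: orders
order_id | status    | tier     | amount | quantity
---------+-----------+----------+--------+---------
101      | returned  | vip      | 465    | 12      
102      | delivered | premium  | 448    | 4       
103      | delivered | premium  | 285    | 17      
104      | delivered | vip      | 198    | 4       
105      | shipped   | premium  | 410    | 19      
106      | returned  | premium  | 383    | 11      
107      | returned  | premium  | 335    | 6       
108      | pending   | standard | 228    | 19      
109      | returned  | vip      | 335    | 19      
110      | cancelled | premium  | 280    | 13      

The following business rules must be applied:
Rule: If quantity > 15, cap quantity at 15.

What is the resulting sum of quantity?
110

Step 1: 4 records have quantity > 15
Step 2: These records originally summed to 74
Step 3: After capping: 4 × 15 = 60
Step 4: Unaffected records sum: 50
Step 5: Final sum = 60 + 50 = 110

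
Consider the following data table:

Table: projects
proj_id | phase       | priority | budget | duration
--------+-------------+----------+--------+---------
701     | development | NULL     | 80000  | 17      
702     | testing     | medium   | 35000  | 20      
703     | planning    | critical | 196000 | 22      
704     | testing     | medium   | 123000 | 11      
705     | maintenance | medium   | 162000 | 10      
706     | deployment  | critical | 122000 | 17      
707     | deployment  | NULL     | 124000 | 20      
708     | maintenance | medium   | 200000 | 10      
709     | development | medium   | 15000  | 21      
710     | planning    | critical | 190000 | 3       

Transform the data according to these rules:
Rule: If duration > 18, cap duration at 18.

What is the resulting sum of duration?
140

Step 1: 4 records have duration > 18
Step 2: These records originally summed to 83
Step 3: After capping: 4 × 18 = 72
Step 4: Unaffected records sum: 68
Step 5: Final sum = 72 + 68 = 140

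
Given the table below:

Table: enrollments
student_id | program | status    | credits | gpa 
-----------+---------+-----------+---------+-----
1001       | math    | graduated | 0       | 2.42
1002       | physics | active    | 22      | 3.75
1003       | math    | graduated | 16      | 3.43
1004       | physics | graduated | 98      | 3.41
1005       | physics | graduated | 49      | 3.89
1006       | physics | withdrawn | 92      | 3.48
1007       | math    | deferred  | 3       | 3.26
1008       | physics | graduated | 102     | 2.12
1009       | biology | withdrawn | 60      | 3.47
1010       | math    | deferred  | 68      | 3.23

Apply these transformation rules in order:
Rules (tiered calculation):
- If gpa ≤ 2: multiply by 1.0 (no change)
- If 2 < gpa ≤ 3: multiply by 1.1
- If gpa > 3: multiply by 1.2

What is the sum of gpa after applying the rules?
38.5

Step 1: Tier 1 (gpa ≤ 2): 0 records, sum = 0 × 1.0 = 0.0
Step 2: Tier 2 (2 < gpa ≤ 3): 2 records, sum = 4.54 × 1.1 = 4.99
Step 3: Tier 3 (gpa > 3): 8 records, sum = 27.92 × 1.2 = 33.5
Step 4: Final sum = 0.0 + 4.99 + 33.5 = 38.5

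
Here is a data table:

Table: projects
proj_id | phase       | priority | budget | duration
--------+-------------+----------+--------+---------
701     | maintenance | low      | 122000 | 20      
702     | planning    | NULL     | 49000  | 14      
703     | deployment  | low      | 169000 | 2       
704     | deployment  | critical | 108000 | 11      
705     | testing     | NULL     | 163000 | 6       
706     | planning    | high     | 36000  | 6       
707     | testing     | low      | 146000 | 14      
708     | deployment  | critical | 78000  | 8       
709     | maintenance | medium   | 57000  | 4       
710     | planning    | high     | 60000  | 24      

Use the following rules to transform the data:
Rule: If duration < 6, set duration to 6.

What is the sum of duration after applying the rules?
115

Step 1: 2 records have duration < 6
Step 2: These records originally summed to 6
Step 3: After setting to minimum: 2 × 6 = 12
Step 4: Unaffected records sum: 103
Step 5: Final sum = 12 + 103 = 115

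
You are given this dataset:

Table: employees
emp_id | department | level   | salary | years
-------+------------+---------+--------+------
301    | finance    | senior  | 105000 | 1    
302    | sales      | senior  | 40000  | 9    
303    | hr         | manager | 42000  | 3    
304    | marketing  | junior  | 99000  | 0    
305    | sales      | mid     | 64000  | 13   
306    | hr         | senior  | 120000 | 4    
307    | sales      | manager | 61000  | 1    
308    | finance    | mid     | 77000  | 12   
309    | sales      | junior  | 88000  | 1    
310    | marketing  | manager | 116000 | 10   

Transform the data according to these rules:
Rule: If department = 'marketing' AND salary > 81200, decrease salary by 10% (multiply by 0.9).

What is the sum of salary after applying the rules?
790500.0

Step 1: Find records where department = 'marketing' AND salary > 81200
Step 2: 2 records match, summing to 215000
Step 3: After multiplier: 215000 × 0.9 = 193500.0
Step 4: Unaffected records sum: 597000
Step 5: Final sum = 193500.0 + 597000 = 790500.0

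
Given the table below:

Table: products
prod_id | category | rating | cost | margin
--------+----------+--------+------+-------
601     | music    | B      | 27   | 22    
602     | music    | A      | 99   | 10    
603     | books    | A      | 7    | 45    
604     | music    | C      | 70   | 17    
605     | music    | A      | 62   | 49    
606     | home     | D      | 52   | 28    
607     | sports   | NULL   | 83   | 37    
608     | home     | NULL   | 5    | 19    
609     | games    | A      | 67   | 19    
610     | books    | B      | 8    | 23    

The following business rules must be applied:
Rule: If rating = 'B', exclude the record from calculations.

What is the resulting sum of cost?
445

Step 1: Identify records where rating = 'B'
Step 2: The excluded records sum to 35
Step 3: Original total cost = 480
Step 4: Remaining total = 480 - 35 = 445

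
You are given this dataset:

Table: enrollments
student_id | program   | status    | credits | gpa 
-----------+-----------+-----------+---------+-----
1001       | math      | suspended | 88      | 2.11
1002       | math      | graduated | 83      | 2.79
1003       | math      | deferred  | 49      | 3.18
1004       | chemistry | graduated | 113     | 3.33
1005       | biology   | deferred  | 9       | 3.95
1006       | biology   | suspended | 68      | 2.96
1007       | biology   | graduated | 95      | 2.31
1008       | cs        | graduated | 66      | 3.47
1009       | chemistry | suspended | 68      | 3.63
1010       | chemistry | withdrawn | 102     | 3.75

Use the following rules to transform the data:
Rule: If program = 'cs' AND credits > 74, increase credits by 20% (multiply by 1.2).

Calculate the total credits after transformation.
741

Step 1: Find records where program = 'cs' AND credits > 74
Step 2: 0 records match, summing to 0
Step 3: After multiplier: 0 × 1.2 = 0.0
Step 4: Unaffected records sum: 741
Step 5: Final sum = 0.0 + 741 = 741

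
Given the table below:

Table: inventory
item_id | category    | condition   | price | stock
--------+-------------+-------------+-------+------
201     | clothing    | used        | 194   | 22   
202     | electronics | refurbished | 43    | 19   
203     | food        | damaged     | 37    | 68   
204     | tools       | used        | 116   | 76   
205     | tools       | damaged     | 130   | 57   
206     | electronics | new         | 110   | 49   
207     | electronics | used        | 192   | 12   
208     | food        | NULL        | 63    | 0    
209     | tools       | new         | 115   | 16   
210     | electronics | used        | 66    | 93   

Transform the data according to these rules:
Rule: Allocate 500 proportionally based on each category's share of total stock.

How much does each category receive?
clothing: 26.7, electronics: 209.95, food: 82.52, tools: 180.83

Step 1: Calculate total stock = 412
Step 2: Calculate each category's proportion:
  clothing: 22/412 = 5.34% → 26.7
  electronics: 173/412 = 41.99% → 209.95
  food: 68/412 = 16.50% → 82.52
  tools: 149/412 = 36.17% → 180.83
Step 3: Verify: sum of allocations ≈ 500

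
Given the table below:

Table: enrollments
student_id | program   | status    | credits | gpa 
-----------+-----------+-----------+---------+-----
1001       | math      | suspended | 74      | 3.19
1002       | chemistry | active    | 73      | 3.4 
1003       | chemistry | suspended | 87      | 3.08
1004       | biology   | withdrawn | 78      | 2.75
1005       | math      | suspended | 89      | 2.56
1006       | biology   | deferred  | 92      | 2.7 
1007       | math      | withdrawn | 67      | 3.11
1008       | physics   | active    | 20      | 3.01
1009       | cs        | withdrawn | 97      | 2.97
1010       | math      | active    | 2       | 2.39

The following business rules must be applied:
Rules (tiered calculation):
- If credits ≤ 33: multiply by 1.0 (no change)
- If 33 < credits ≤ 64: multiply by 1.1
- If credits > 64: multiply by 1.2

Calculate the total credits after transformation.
810.4

Step 1: Tier 1 (credits ≤ 33): 2 records, sum = 22 × 1.0 = 22.0
Step 2: Tier 2 (33 < credits ≤ 64): 0 records, sum = 0 × 1.1 = 0.0
Step 3: Tier 3 (credits > 64): 8 records, sum = 657 × 1.2 = 788.4
Step 4: Final sum = 22.0 + 0.0 + 788.4 = 810.4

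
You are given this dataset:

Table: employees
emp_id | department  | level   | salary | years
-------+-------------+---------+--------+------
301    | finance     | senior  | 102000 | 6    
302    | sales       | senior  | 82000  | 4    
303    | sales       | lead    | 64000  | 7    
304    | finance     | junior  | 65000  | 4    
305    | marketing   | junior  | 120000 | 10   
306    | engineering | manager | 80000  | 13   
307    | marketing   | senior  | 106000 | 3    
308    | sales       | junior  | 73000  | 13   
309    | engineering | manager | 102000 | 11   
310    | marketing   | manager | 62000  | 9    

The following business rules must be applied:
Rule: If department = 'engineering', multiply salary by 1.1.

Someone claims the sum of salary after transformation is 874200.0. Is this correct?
Yes, the result is correct.

Step 1: Calculate the correct sum after transformation
Step 2: Apply multiplier 1.1 to records where department = 'engineering'
Step 3: Correct result = 874200.0
Step 4: Claimed result = 874200.0
Step 5: 874200.0 = 874200.0 ✓
Conclusion: The claimed result is correct.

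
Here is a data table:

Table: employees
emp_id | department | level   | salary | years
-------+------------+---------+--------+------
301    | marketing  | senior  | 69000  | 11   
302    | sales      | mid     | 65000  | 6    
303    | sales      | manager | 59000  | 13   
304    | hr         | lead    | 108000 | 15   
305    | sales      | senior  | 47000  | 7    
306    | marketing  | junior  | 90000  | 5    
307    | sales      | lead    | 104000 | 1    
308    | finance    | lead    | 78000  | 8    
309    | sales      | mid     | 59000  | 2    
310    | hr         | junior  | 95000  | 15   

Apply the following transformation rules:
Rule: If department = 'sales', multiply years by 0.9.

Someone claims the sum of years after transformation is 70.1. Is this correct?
No, the correct result is 80.1.

Step 1: Calculate the correct sum after transformation
Step 2: Apply multiplier 0.9 to records where department = 'sales'
Step 3: Correct result = 80.1
Step 4: Claimed result = 70.1
Step 5: 80.1 ≠ 70.1
Conclusion: The claimed result is incorrect. The correct answer is 80.1.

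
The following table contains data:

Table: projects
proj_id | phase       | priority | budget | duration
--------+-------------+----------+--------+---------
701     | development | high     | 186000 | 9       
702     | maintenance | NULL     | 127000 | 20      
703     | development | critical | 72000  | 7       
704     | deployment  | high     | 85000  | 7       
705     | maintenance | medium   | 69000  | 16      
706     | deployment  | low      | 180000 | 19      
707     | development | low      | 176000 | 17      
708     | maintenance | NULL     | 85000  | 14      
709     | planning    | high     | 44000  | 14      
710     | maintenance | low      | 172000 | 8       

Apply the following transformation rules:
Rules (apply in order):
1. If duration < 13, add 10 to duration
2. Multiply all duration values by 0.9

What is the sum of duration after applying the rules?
153.9

Step 1: Apply Rule 1 - Add 10 to records with duration < 13
  - 4 records affected: 31 + (4 × 10) = 71
  - Unaffected records: 100
  - Sum after Rule 1: 171
Step 2: Apply Rule 2 - Multiply all by 0.9
  - 171 × 0.9 = 153.9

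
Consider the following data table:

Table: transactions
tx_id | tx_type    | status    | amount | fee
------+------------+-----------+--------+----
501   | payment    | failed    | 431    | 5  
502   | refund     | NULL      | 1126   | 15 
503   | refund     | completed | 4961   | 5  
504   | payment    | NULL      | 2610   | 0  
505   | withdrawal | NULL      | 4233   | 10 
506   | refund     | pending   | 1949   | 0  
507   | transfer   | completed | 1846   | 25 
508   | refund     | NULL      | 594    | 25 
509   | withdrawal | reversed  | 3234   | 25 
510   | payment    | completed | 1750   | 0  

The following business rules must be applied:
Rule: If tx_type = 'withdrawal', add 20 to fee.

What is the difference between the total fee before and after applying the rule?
40

Step 1: Original sum of fee = 110
Step 2: 2 records have tx_type = 'withdrawal'
Step 3: Each affected record changes by 20
Step 4: Total change = 2 × 20 = 40
Step 5: New sum = 110 + 40 = 150
Step 6: Difference = |150 - 110| = 40
        (Sum increased by 40)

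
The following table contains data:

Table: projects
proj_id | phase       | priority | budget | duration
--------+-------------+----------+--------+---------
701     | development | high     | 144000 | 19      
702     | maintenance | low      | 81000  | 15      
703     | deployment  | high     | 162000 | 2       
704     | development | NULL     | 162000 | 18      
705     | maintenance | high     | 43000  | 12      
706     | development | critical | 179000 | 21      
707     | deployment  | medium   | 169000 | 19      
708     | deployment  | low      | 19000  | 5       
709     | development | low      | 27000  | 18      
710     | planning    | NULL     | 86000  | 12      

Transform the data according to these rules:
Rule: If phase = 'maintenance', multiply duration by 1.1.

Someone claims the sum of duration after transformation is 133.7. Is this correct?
No, the correct result is 143.7.

Step 1: Calculate the correct sum after transformation
Step 2: Apply multiplier 1.1 to records where phase = 'maintenance'
Step 3: Correct result = 143.7
Step 4: Claimed result = 133.7
Step 5: 143.7 ≠ 133.7
Conclusion: The claimed result is incorrect. The correct answer is 143.7.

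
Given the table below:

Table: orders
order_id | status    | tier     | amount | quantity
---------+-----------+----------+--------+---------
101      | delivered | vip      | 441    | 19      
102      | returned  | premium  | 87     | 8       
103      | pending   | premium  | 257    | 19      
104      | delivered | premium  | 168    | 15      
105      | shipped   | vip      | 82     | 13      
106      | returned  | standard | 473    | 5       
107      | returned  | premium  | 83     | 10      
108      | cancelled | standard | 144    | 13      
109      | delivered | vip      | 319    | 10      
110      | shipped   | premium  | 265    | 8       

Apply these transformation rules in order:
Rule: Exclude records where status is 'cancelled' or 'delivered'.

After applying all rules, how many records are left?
6

Step 1: Count records to exclude
  - 1 (cancelled) + 3 (delivered) = 4 records
Step 2: Total records: 10
Step 3: Remaining = 10 - 4 = 6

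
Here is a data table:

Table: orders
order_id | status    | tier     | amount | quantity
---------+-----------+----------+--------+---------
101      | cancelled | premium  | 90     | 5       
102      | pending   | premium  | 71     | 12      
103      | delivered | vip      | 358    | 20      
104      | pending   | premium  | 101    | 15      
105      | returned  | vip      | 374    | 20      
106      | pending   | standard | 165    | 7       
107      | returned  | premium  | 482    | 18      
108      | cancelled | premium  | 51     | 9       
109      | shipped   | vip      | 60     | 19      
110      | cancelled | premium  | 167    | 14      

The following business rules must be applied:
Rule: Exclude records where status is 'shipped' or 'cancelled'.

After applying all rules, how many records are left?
6

Step 1: Count records to exclude
  - 1 (shipped) + 3 (cancelled) = 4 records
Step 2: Total records: 10
Step 3: Remaining = 10 - 4 = 6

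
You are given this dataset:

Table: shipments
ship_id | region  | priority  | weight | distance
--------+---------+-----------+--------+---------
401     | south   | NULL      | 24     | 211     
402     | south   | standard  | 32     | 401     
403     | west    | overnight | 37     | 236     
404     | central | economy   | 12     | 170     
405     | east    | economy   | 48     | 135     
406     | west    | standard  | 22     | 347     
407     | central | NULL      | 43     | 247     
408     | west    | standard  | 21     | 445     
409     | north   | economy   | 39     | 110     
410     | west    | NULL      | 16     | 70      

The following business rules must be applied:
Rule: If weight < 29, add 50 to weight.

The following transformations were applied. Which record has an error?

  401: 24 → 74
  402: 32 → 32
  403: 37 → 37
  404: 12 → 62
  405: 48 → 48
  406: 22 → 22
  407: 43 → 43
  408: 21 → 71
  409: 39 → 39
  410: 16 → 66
Record 406 has an error. The correct transformed value should be 72, not 22.

Step 1: Check each record against the rule
Step 2: Record 406 has weight = 22
Step 3: Since 22 < 29, the bonus should have been applied
Step 4: Correct value = 72, but claimed value = 22
Conclusion: Record 406 has the error.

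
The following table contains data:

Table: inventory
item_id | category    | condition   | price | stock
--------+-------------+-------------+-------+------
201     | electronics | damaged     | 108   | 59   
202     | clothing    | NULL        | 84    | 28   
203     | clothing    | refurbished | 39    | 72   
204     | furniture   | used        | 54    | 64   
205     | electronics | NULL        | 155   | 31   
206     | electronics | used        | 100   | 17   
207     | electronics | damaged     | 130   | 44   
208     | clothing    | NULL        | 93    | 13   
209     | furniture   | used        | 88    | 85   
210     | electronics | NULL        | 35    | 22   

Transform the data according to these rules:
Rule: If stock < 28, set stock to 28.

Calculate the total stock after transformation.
467

Step 1: 3 records have stock < 28
Step 2: These records originally summed to 52
Step 3: After setting to minimum: 3 × 28 = 84
Step 4: Unaffected records sum: 383
Step 5: Final sum = 84 + 383 = 467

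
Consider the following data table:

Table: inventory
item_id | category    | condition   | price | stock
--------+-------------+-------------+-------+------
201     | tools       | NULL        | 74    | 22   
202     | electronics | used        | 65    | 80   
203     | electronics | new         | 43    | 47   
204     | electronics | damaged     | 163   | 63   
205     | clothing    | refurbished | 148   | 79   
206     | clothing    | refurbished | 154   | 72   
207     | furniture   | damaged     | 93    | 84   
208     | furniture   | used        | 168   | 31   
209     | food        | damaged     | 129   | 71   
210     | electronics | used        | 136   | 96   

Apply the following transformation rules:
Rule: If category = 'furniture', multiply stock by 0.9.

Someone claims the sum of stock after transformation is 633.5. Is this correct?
Yes, the result is correct.

Step 1: Calculate the correct sum after transformation
Step 2: Apply multiplier 0.9 to records where category = 'furniture'
Step 3: Correct result = 633.5
Step 4: Claimed result = 633.5
Step 5: 633.5 = 633.5 ✓
Conclusion: The claimed result is correct.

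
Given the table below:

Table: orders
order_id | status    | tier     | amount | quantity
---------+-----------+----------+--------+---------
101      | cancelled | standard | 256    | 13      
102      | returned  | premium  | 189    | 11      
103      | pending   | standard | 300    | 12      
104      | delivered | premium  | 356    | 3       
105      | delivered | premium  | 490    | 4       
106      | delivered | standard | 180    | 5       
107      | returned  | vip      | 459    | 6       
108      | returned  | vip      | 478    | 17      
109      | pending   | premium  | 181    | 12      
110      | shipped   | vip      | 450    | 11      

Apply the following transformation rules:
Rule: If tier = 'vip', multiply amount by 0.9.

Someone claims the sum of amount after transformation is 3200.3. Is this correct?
Yes, the result is correct.

Step 1: Calculate the correct sum after transformation
Step 2: Apply multiplier 0.9 to records where tier = 'vip'
Step 3: Correct result = 3200.3
Step 4: Claimed result = 3200.3
Step 5: 3200.3 = 3200.3 ✓
Conclusion: The claimed result is correct.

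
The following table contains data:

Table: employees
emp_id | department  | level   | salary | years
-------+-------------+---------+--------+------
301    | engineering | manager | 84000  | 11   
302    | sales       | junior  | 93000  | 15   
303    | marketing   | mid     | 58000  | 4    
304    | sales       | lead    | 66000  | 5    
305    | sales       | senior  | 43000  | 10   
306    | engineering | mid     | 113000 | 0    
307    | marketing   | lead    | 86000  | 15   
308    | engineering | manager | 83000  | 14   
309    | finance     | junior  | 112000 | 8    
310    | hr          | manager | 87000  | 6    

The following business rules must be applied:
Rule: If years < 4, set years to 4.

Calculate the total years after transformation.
92

Step 1: 1 records have years < 4
Step 2: These records originally summed to 0
Step 3: After setting to minimum: 1 × 4 = 4
Step 4: Unaffected records sum: 88
Step 5: Final sum = 4 + 88 = 92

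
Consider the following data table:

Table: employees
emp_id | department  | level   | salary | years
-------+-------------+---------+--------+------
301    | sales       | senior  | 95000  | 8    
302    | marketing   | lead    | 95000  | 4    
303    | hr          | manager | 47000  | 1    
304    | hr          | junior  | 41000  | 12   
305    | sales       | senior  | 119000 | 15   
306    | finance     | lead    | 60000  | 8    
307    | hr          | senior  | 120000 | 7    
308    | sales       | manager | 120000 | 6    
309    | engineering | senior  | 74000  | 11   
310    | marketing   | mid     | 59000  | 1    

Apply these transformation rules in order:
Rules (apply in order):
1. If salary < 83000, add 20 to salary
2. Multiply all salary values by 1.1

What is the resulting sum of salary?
913110.0

Step 1: Apply Rule 1 - Add 20 to records with salary < 83000
  - 5 records affected: 281000 + (5 × 20) = 281100
  - Unaffected records: 549000
  - Sum after Rule 1: 830100
Step 2: Apply Rule 2 - Multiply all by 1.1
  - 830100 × 1.1 = 913110.0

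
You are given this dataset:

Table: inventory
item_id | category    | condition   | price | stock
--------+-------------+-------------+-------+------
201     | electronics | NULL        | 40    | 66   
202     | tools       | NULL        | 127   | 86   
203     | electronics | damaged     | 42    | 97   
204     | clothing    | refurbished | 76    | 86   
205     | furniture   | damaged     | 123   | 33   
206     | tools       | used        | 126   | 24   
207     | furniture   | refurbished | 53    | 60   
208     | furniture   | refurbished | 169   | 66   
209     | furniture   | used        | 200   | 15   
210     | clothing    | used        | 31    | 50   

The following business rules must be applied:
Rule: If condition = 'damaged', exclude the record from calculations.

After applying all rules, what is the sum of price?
822

Step 1: Identify records where condition = 'damaged'
Step 2: The excluded records sum to 165
Step 3: Original total price = 987
Step 4: Remaining total = 987 - 165 = 822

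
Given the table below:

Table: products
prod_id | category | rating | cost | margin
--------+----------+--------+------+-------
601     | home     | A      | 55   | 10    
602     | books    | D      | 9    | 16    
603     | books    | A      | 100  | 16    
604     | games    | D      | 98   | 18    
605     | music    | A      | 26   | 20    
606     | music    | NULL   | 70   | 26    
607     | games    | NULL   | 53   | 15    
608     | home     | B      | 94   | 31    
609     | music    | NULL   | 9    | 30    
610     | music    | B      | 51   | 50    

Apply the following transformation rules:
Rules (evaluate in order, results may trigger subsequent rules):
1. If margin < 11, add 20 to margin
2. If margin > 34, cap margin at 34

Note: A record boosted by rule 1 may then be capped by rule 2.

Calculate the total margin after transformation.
236

Step 1: Apply rule 1 to records with margin < 11
  - 1 records get bonus of 20
  - Of these, 0 records then exceed 34 and get capped
Step 2: Apply rule 2 to records with margin > 34
  - 1 records (original) are capped
Step 3: Calculate final sum = 236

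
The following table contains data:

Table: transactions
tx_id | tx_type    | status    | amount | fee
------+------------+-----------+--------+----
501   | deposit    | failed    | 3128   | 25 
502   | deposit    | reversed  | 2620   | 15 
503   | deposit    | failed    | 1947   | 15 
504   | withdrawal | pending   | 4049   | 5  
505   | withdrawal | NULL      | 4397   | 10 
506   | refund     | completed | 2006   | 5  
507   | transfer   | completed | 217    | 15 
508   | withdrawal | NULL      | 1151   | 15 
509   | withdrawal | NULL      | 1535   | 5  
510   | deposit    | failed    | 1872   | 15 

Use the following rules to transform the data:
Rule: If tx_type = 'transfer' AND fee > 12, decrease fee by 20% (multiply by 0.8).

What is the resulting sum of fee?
122.0

Step 1: Find records where tx_type = 'transfer' AND fee > 12
Step 2: 1 records match, summing to 15
Step 3: After multiplier: 15 × 0.8 = 12.0
Step 4: Unaffected records sum: 110
Step 5: Final sum = 12.0 + 110 = 122.0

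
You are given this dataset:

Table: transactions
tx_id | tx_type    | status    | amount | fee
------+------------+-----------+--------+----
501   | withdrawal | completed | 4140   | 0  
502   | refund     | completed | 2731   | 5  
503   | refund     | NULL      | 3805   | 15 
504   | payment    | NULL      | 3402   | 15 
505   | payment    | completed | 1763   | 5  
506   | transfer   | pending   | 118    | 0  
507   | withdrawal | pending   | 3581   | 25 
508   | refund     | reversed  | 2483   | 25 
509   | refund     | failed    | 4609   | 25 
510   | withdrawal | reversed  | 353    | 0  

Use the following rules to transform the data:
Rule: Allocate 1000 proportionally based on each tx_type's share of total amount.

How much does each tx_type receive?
payment: 191.4, refund: 505.02, transfer: 4.37, withdrawal: 299.2

Step 1: Calculate total amount = 26985
Step 2: Calculate each tx_type's proportion:
  payment: 5165/26985 = 19.14% → 191.4
  refund: 13628/26985 = 50.50% → 505.02
  transfer: 118/26985 = 0.44% → 4.37
  withdrawal: 8074/26985 = 29.92% → 299.2
Step 3: Verify: sum of allocations ≈ 1000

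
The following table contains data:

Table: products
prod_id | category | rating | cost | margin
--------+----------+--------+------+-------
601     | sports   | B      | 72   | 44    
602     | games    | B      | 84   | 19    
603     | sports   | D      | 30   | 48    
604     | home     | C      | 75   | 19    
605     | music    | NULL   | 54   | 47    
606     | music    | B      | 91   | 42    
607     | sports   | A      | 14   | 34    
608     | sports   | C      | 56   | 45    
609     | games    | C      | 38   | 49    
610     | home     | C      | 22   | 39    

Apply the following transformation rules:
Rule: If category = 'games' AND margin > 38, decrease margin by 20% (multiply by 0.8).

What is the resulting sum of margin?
376.2

Step 1: Find records where category = 'games' AND margin > 38
Step 2: 1 records match, summing to 49
Step 3: After multiplier: 49 × 0.8 = 39.2
Step 4: Unaffected records sum: 337
Step 5: Final sum = 39.2 + 337 = 376.2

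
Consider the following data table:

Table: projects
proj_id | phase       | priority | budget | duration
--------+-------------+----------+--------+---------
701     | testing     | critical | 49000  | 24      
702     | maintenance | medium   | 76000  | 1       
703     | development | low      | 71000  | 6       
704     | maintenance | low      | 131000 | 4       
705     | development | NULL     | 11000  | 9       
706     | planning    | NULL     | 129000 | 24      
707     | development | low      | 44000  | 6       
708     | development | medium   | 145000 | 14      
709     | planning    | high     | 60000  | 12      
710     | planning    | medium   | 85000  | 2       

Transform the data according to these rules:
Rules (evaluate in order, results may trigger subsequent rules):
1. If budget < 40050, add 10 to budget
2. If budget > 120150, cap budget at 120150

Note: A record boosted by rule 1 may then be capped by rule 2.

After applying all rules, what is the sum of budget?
756460

Step 1: Apply rule 1 to records with budget < 40050
  - 1 records get bonus of 10
  - Of these, 0 records then exceed 120150 and get capped
Step 2: Apply rule 2 to records with budget > 120150
  - 3 records (original) are capped
Step 3: Calculate final sum = 756460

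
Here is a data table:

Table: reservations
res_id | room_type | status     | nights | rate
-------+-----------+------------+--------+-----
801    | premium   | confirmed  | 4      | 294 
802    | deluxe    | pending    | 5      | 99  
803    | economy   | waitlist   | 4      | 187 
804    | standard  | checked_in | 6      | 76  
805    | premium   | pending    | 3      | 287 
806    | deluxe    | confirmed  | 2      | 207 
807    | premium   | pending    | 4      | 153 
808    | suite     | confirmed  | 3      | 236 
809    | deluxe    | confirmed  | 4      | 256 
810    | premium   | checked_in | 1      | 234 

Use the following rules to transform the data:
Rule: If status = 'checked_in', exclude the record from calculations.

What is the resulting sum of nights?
29

Step 1: Identify records where status = 'checked_in'
Step 2: The excluded records sum to 7
Step 3: Original total nights = 36
Step 4: Remaining total = 36 - 7 = 29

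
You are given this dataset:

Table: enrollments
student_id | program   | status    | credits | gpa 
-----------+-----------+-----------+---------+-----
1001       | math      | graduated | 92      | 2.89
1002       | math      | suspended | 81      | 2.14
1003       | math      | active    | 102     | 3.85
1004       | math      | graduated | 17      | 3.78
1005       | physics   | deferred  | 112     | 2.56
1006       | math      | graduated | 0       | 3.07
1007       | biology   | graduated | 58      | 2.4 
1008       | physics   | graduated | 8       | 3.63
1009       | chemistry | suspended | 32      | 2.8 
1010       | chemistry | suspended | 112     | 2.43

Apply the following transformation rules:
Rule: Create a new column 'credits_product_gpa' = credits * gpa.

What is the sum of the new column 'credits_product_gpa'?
1712.9

Step 1: For each record, compute credits * gpa
Example calculations:
  92 * 2.89 = 265.88
  81 * 2.14 = 173.34
  102 * 3.85 = 392.7
  ...
Step 2: Sum all derived values
Step 3: Total = 1712.9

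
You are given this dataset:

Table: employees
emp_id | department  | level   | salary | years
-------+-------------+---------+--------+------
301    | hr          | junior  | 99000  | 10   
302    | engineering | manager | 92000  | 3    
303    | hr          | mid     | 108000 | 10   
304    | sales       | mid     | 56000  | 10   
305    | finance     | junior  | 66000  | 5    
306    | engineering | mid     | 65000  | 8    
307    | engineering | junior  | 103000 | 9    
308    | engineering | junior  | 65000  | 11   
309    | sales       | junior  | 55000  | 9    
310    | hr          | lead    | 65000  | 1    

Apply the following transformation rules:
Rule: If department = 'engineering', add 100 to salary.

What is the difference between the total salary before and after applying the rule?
400

Step 1: Original sum of salary = 774000
Step 2: 4 records have department = 'engineering'
Step 3: Each affected record changes by 100
Step 4: Total change = 4 × 100 = 400
Step 5: New sum = 774000 + 400 = 774400
Step 6: Difference = |774400 - 774000| = 400
        (Sum increased by 400)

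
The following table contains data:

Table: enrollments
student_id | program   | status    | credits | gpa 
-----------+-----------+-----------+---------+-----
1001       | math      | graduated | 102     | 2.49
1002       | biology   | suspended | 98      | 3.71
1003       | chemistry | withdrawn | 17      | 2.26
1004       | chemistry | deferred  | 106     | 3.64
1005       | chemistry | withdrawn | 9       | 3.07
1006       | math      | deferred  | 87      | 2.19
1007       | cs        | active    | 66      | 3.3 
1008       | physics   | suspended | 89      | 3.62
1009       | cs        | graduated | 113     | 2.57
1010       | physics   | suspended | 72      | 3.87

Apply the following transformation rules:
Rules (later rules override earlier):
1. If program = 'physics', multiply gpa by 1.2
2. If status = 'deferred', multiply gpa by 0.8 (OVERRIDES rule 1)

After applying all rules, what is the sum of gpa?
31.05

Step 1: Rule 2 takes priority for records with status = 'deferred'
  - 2 records: 5.83 × 0.8 = 4.66
Step 2: Rule 1 applies to remaining records with program = 'physics'
  - 2 records: 7.49 × 1.2 = 8.99
Step 3: Other records unchanged: 17.4
Step 4: Final sum = 4.66 + 8.99 + 17.4 = 31.05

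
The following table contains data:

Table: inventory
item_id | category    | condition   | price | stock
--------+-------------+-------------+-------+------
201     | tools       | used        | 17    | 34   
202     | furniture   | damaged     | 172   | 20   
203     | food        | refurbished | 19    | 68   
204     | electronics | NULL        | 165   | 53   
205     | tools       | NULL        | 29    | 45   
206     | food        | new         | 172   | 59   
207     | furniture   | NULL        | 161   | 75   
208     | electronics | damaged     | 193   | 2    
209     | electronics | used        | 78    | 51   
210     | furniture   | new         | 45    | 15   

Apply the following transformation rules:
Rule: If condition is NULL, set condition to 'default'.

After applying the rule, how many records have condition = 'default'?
3

Step 1: Count records where condition IS NULL
Step 2: Found 3 records with NULL condition
Step 3: These records will have condition set to 'default'
Step 4: Records already having condition = 'default': 0
Step 5: Answer: 3 + 0 = 3 records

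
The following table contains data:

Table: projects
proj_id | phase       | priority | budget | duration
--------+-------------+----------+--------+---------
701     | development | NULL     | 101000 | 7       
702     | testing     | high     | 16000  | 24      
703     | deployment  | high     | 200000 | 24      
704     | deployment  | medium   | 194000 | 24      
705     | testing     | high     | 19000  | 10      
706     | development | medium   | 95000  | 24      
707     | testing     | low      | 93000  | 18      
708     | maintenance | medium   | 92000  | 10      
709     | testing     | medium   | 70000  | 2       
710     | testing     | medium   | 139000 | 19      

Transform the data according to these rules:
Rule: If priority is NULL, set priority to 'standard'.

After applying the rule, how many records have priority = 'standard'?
1

Step 1: Count records where priority IS NULL
Step 2: Found 1 records with NULL priority
Step 3: These records will have priority set to 'standard'
Step 4: Records already having priority = 'standard': 0
Step 5: Answer: 1 + 0 = 1 records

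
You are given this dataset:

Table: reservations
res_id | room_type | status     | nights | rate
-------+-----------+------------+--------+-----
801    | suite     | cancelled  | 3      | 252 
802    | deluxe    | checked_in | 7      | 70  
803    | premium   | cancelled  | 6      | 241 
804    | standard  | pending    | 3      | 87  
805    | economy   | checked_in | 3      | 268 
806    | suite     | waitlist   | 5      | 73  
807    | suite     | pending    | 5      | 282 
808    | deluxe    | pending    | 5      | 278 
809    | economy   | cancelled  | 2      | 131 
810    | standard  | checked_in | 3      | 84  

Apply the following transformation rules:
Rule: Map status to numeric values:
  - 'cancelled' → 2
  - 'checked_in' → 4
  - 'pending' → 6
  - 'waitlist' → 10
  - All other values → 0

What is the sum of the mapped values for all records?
46

Step 1: Apply mapping to each record
Step 2: Count by status:
  'cancelled': 3 records × 2 = 6
  'checked_in': 3 records × 4 = 12
  'pending': 3 records × 6 = 18
  'waitlist': 1 records × 10 = 10
Step 3: Sum all mapped values = 46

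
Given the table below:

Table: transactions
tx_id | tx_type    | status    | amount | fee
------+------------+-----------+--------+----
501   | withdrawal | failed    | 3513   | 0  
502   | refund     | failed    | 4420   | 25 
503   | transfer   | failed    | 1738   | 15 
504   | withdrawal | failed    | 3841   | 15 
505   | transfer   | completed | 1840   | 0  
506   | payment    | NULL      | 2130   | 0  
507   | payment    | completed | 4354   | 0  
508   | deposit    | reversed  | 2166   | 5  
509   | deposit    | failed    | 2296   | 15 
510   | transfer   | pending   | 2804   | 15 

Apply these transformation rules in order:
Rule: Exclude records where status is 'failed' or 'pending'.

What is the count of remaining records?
4

Step 1: Count records to exclude
  - 5 (failed) + 1 (pending) = 6 records
Step 2: Total records: 10
Step 3: Remaining = 10 - 6 = 4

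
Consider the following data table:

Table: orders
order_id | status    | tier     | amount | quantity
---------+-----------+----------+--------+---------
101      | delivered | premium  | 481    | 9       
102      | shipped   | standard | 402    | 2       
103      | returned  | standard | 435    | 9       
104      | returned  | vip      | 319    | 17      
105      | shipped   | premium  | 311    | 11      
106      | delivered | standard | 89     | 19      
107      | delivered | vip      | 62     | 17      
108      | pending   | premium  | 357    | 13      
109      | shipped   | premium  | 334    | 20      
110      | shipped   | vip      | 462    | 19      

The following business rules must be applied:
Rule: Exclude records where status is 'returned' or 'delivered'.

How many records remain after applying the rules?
5

Step 1: Count records to exclude
  - 2 (returned) + 3 (delivered) = 5 records
Step 2: Total records: 10
Step 3: Remaining = 10 - 5 = 5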